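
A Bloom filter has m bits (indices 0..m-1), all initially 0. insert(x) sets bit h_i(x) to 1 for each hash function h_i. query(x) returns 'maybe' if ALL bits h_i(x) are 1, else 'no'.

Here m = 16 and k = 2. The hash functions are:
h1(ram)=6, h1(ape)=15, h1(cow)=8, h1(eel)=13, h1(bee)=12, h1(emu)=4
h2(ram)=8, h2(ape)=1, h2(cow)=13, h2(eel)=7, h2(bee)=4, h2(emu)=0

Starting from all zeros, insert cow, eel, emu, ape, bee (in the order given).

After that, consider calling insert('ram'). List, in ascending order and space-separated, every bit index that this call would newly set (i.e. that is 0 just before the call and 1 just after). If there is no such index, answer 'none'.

Answer: 6

Derivation:
Start: bits=0000000000000000
After insert 'cow': sets bits 8 13 -> bits=0000000010000100
After insert 'eel': sets bits 7 13 -> bits=0000000110000100
After insert 'emu': sets bits 0 4 -> bits=1000100110000100
After insert 'ape': sets bits 1 15 -> bits=1100100110000101
After insert 'bee': sets bits 4 12 -> bits=1100100110001101
insert 'ram' would touch bits 6 8; currently bit6=0, bit8=1
Bits that are 0 among those (would change 0->1): 6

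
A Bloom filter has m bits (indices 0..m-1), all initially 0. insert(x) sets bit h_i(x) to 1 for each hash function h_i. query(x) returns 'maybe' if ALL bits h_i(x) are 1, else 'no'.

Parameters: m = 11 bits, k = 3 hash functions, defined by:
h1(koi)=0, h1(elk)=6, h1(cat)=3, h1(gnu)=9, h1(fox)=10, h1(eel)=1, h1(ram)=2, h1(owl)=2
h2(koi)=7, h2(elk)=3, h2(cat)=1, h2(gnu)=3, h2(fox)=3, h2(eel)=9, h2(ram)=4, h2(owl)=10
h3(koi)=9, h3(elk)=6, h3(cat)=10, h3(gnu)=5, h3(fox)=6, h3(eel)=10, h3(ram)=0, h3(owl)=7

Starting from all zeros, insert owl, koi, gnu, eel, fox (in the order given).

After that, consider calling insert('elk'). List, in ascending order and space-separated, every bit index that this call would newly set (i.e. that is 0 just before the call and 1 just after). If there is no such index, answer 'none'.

Answer: none

Derivation:
Start: bits=00000000000
After insert 'owl': sets bits 2 7 10 -> bits=00100001001
After insert 'koi': sets bits 0 7 9 -> bits=10100001011
After insert 'gnu': sets bits 3 5 9 -> bits=10110101011
After insert 'eel': sets bits 1 9 10 -> bits=11110101011
After insert 'fox': sets bits 3 6 10 -> bits=11110111011
insert 'elk' would touch bits 3 6; currently bit3=1, bit6=1
Bits that are 0 among those (would change 0->1): none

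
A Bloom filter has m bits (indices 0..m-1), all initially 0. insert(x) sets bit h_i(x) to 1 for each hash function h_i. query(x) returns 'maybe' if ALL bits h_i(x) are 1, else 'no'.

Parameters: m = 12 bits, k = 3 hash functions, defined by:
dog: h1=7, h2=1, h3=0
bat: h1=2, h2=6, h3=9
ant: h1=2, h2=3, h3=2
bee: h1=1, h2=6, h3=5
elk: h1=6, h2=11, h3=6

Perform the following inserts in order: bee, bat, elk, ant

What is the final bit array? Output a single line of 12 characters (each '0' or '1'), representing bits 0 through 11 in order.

Answer: 011101100101

Derivation:
Start: bits=000000000000
After insert 'bee': sets bits 1 5 6 -> bits=010001100000
After insert 'bat': sets bits 2 6 9 -> bits=011001100100
After insert 'elk': sets bits 6 11 -> bits=011001100101
After insert 'ant': sets bits 2 3 -> bits=011101100101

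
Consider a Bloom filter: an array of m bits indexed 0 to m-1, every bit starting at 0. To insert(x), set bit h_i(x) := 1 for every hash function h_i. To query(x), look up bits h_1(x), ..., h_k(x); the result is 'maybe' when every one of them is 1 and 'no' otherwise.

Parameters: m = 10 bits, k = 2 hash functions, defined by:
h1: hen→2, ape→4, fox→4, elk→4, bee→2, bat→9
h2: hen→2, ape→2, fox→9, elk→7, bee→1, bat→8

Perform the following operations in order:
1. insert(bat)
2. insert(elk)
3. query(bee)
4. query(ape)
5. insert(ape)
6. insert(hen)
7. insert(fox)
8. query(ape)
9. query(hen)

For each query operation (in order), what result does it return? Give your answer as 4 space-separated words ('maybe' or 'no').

Start: bits=0000000000
Op 1: insert bat -> sets bits 8 9 -> bits=0000000011
Op 2: insert elk -> sets bits 4 7 -> bits=0000100111
Op 3: query bee -> checks bit1=0, bit2=0 (has a 0) -> no
Op 4: query ape -> checks bit2=0, bit4=1 (has a 0) -> no
Op 5: insert ape -> sets bits 2 4 -> bits=0010100111
Op 6: insert hen -> sets bits 2 -> bits=0010100111
Op 7: insert fox -> sets bits 4 9 -> bits=0010100111
Op 8: query ape -> checks bit2=1, bit4=1 (all 1) -> maybe
Op 9: query hen -> checks bit2=1 (all 1) -> maybe
Query results in order: no no maybe maybe

Answer: no no maybe maybe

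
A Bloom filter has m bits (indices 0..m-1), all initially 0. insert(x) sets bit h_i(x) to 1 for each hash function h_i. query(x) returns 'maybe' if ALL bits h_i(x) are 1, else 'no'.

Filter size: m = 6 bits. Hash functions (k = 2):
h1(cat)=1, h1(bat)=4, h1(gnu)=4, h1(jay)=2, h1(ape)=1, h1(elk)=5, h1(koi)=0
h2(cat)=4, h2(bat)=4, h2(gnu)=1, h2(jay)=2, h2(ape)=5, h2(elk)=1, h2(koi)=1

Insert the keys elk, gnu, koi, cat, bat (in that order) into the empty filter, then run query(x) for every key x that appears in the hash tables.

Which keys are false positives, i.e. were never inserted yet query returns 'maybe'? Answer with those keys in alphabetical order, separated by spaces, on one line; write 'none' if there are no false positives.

Answer: ape

Derivation:
Start: bits=000000
After insert 'elk': sets bits 1 5 -> bits=010001
After insert 'gnu': sets bits 1 4 -> bits=010011
After insert 'koi': sets bits 0 1 -> bits=110011
After insert 'cat': sets bits 1 4 -> bits=110011
After insert 'bat': sets bits 4 -> bits=110011
Not inserted: ape jay — query each against bits=110011:
query ape: checks bit1=1, bit5=1 (all 1) -> maybe => FALSE POSITIVE
query jay: checks bit2=0 (has a 0) -> no => not a false positive
False positives (alphabetical): ape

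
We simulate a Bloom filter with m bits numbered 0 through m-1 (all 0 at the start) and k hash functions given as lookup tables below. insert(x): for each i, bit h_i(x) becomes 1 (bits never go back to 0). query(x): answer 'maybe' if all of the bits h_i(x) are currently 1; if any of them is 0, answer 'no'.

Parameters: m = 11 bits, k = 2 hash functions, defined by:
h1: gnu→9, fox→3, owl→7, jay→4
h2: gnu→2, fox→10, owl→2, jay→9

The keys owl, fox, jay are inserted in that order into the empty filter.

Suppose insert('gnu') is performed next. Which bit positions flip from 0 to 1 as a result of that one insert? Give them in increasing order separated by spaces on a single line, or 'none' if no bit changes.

Answer: none

Derivation:
Start: bits=00000000000
After insert 'owl': sets bits 2 7 -> bits=00100001000
After insert 'fox': sets bits 3 10 -> bits=00110001001
After insert 'jay': sets bits 4 9 -> bits=00111001011
insert 'gnu' would touch bits 2 9; currently bit2=1, bit9=1
Bits that are 0 among those (would change 0->1): none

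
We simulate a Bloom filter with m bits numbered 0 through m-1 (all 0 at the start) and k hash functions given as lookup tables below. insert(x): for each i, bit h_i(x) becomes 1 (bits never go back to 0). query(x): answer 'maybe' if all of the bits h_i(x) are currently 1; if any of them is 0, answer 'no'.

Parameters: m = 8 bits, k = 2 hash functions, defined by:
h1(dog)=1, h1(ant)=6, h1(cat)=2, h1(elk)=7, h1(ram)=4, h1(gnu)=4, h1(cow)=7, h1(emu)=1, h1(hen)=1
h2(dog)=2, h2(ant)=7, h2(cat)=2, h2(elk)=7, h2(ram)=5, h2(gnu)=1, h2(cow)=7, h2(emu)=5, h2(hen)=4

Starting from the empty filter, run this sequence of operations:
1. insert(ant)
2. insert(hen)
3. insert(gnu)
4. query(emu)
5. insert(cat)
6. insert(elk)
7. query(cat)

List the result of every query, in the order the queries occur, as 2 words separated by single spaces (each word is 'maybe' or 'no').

Start: bits=00000000
Op 1: insert ant -> sets bits 6 7 -> bits=00000011
Op 2: insert hen -> sets bits 1 4 -> bits=01001011
Op 3: insert gnu -> sets bits 1 4 -> bits=01001011
Op 4: query emu -> checks bit1=1, bit5=0 (has a 0) -> no
Op 5: insert cat -> sets bits 2 -> bits=01101011
Op 6: insert elk -> sets bits 7 -> bits=01101011
Op 7: query cat -> checks bit2=1 (all 1) -> maybe
Query results in order: no maybe

Answer: no maybe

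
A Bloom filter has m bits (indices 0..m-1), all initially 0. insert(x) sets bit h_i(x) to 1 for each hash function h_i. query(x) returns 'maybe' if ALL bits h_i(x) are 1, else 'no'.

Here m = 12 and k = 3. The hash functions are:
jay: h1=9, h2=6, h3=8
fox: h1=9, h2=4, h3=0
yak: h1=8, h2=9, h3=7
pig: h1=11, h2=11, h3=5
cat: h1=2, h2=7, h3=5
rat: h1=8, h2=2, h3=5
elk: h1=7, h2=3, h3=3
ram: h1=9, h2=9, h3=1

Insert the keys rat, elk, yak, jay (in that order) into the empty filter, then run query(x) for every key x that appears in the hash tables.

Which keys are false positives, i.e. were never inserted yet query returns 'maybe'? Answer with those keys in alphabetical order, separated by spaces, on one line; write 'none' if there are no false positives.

Start: bits=000000000000
After insert 'rat': sets bits 2 5 8 -> bits=001001001000
After insert 'elk': sets bits 3 7 -> bits=001101011000
After insert 'yak': sets bits 7 8 9 -> bits=001101011100
After insert 'jay': sets bits 6 8 9 -> bits=001101111100
Not inserted: cat fox pig ram — query each against bits=001101111100:
query cat: checks bit2=1, bit5=1, bit7=1 (all 1) -> maybe => FALSE POSITIVE
query fox: checks bit0=0, bit4=0, bit9=1 (has a 0) -> no => not a false positive
query pig: checks bit5=1, bit11=0 (has a 0) -> no => not a false positive
query ram: checks bit1=0, bit9=1 (has a 0) -> no => not a false positive
False positives (alphabetical): cat

Answer: cat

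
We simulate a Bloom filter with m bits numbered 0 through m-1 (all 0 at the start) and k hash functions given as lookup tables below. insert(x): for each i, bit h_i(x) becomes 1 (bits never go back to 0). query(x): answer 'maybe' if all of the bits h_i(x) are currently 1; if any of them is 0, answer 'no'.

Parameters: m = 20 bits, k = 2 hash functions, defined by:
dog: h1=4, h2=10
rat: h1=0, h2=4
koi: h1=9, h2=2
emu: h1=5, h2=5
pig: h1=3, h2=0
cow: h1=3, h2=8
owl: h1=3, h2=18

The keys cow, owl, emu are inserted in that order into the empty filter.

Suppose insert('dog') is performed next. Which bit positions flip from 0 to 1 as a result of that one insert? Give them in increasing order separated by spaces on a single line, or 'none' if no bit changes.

Start: bits=00000000000000000000
After insert 'cow': sets bits 3 8 -> bits=00010000100000000000
After insert 'owl': sets bits 3 18 -> bits=00010000100000000010
After insert 'emu': sets bits 5 -> bits=00010100100000000010
insert 'dog' would touch bits 4 10; currently bit4=0, bit10=0
Bits that are 0 among those (would change 0->1): 4 10

Answer: 4 10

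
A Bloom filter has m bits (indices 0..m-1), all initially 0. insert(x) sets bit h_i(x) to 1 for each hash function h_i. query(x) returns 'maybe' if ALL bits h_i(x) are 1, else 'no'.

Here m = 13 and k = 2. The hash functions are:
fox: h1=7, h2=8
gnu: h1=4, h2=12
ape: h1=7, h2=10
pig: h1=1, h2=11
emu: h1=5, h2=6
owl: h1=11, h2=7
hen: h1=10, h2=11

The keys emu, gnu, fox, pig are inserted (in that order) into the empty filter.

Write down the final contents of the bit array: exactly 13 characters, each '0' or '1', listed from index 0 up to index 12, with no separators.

Start: bits=0000000000000
After insert 'emu': sets bits 5 6 -> bits=0000011000000
After insert 'gnu': sets bits 4 12 -> bits=0000111000001
After insert 'fox': sets bits 7 8 -> bits=0000111110001
After insert 'pig': sets bits 1 11 -> bits=0100111110011

Answer: 0100111110011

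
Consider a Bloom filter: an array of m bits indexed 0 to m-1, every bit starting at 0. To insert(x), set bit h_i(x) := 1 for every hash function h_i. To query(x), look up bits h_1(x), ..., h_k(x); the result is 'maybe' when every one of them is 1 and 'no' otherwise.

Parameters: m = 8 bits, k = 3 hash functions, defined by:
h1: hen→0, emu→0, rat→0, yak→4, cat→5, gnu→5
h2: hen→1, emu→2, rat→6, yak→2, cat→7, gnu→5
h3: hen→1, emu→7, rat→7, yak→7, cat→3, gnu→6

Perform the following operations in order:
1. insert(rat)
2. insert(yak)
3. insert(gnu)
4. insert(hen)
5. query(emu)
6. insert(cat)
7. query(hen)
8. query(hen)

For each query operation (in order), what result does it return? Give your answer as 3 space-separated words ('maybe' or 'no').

Start: bits=00000000
Op 1: insert rat -> sets bits 0 6 7 -> bits=10000011
Op 2: insert yak -> sets bits 2 4 7 -> bits=10101011
Op 3: insert gnu -> sets bits 5 6 -> bits=10101111
Op 4: insert hen -> sets bits 0 1 -> bits=11101111
Op 5: query emu -> checks bit0=1, bit2=1, bit7=1 (all 1) -> maybe
Op 6: insert cat -> sets bits 3 5 7 -> bits=11111111
Op 7: query hen -> checks bit0=1, bit1=1 (all 1) -> maybe
Op 8: query hen -> checks bit0=1, bit1=1 (all 1) -> maybe
Query results in order: maybe maybe maybe

Answer: maybe maybe maybe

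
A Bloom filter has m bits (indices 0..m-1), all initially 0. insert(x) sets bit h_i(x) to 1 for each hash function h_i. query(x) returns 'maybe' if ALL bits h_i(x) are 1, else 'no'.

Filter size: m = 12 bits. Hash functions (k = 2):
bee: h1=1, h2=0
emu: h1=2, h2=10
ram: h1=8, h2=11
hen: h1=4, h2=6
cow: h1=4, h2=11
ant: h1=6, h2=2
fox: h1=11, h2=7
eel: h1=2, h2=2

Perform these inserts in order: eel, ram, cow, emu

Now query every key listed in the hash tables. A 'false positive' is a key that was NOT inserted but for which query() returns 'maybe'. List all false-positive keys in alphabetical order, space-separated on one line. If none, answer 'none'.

Start: bits=000000000000
After insert 'eel': sets bits 2 -> bits=001000000000
After insert 'ram': sets bits 8 11 -> bits=001000001001
After insert 'cow': sets bits 4 11 -> bits=001010001001
After insert 'emu': sets bits 2 10 -> bits=001010001011
Not inserted: ant bee fox hen — query each against bits=001010001011:
query ant: checks bit2=1, bit6=0 (has a 0) -> no => not a false positive
query bee: checks bit0=0, bit1=0 (has a 0) -> no => not a false positive
query fox: checks bit7=0, bit11=1 (has a 0) -> no => not a false positive
query hen: checks bit4=1, bit6=0 (has a 0) -> no => not a false positive
False positives (alphabetical): none

Answer: none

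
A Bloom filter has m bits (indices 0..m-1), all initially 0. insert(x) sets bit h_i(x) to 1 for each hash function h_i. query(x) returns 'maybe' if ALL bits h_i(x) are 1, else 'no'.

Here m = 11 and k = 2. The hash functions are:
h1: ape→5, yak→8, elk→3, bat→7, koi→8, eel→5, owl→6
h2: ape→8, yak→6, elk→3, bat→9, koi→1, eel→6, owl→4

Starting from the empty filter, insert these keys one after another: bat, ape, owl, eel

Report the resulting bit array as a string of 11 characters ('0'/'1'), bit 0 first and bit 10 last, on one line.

Answer: 00001111110

Derivation:
Start: bits=00000000000
After insert 'bat': sets bits 7 9 -> bits=00000001010
After insert 'ape': sets bits 5 8 -> bits=00000101110
After insert 'owl': sets bits 4 6 -> bits=00001111110
After insert 'eel': sets bits 5 6 -> bits=00001111110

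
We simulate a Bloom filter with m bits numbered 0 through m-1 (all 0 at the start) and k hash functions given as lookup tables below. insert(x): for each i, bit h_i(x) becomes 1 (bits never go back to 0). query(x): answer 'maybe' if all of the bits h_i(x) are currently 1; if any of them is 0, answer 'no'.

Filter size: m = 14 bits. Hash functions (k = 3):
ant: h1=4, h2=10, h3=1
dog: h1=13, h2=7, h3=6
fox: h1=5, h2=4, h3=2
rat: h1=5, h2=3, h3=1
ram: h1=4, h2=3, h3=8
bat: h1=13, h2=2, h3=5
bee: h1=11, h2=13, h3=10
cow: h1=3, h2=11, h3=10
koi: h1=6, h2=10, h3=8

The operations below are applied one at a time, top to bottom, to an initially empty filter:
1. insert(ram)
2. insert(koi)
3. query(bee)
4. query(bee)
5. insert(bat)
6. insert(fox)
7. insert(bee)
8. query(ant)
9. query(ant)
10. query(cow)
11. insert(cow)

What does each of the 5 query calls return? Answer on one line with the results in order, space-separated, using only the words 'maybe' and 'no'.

Answer: no no no no maybe

Derivation:
Start: bits=00000000000000
Op 1: insert ram -> sets bits 3 4 8 -> bits=00011000100000
Op 2: insert koi -> sets bits 6 8 10 -> bits=00011010101000
Op 3: query bee -> checks bit10=1, bit11=0, bit13=0 (has a 0) -> no
Op 4: query bee -> checks bit10=1, bit11=0, bit13=0 (has a 0) -> no
Op 5: insert bat -> sets bits 2 5 13 -> bits=00111110101001
Op 6: insert fox -> sets bits 2 4 5 -> bits=00111110101001
Op 7: insert bee -> sets bits 10 11 13 -> bits=00111110101101
Op 8: query ant -> checks bit1=0, bit4=1, bit10=1 (has a 0) -> no
Op 9: query ant -> checks bit1=0, bit4=1, bit10=1 (has a 0) -> no
Op 10: query cow -> checks bit3=1, bit10=1, bit11=1 (all 1) -> maybe
Op 11: insert cow -> sets bits 3 10 11 -> bits=00111110101101
Query results in order: no no no no maybe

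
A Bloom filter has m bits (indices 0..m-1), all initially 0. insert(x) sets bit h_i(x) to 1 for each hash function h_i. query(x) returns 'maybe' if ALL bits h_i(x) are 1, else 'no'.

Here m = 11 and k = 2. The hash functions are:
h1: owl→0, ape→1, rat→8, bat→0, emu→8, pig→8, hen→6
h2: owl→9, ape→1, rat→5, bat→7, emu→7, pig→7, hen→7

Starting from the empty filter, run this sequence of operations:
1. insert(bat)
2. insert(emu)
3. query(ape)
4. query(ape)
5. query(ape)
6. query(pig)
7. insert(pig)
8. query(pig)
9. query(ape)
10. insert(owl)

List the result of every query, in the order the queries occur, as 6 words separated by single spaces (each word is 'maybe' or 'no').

Start: bits=00000000000
Op 1: insert bat -> sets bits 0 7 -> bits=10000001000
Op 2: insert emu -> sets bits 7 8 -> bits=10000001100
Op 3: query ape -> checks bit1=0 (has a 0) -> no
Op 4: query ape -> checks bit1=0 (has a 0) -> no
Op 5: query ape -> checks bit1=0 (has a 0) -> no
Op 6: query pig -> checks bit7=1, bit8=1 (all 1) -> maybe
Op 7: insert pig -> sets bits 7 8 -> bits=10000001100
Op 8: query pig -> checks bit7=1, bit8=1 (all 1) -> maybe
Op 9: query ape -> checks bit1=0 (has a 0) -> no
Op 10: insert owl -> sets bits 0 9 -> bits=10000001110
Query results in order: no no no maybe maybe no

Answer: no no no maybe maybe no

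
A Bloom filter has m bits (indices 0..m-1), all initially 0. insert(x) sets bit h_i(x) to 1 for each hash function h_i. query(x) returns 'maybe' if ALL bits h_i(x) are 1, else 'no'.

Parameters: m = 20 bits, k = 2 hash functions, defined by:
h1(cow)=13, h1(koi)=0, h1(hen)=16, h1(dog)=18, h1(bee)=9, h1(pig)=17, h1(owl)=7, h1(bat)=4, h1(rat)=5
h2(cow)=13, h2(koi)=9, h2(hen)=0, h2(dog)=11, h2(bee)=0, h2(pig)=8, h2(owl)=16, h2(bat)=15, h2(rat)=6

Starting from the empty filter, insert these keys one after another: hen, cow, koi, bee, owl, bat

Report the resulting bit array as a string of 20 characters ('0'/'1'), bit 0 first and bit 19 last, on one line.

Answer: 10001001010001011000

Derivation:
Start: bits=00000000000000000000
After insert 'hen': sets bits 0 16 -> bits=10000000000000001000
After insert 'cow': sets bits 13 -> bits=10000000000001001000
After insert 'koi': sets bits 0 9 -> bits=10000000010001001000
After insert 'bee': sets bits 0 9 -> bits=10000000010001001000
After insert 'owl': sets bits 7 16 -> bits=10000001010001001000
After insert 'bat': sets bits 4 15 -> bits=10001001010001011000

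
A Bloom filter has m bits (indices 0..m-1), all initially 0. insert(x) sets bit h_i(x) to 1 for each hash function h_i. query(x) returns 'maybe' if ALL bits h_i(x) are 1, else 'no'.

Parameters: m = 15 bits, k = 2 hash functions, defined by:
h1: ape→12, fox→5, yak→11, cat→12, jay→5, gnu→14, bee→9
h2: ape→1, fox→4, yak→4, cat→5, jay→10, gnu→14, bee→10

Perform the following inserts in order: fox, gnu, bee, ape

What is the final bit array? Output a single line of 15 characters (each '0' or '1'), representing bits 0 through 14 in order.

Start: bits=000000000000000
After insert 'fox': sets bits 4 5 -> bits=000011000000000
After insert 'gnu': sets bits 14 -> bits=000011000000001
After insert 'bee': sets bits 9 10 -> bits=000011000110001
After insert 'ape': sets bits 1 12 -> bits=010011000110101

Answer: 010011000110101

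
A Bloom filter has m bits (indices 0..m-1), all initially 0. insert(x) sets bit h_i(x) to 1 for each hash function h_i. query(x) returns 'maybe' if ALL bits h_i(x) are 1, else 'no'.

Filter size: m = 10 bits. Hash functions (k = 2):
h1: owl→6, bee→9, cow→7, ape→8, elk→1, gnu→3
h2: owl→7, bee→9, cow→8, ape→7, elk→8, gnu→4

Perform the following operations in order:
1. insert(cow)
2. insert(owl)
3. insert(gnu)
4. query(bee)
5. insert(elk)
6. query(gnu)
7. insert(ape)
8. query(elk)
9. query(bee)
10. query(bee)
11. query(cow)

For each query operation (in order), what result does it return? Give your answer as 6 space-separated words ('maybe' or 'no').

Start: bits=0000000000
Op 1: insert cow -> sets bits 7 8 -> bits=0000000110
Op 2: insert owl -> sets bits 6 7 -> bits=0000001110
Op 3: insert gnu -> sets bits 3 4 -> bits=0001101110
Op 4: query bee -> checks bit9=0 (has a 0) -> no
Op 5: insert elk -> sets bits 1 8 -> bits=0101101110
Op 6: query gnu -> checks bit3=1, bit4=1 (all 1) -> maybe
Op 7: insert ape -> sets bits 7 8 -> bits=0101101110
Op 8: query elk -> checks bit1=1, bit8=1 (all 1) -> maybe
Op 9: query bee -> checks bit9=0 (has a 0) -> no
Op 10: query bee -> checks bit9=0 (has a 0) -> no
Op 11: query cow -> checks bit7=1, bit8=1 (all 1) -> maybe
Query results in order: no maybe maybe no no maybe

Answer: no maybe maybe no no maybe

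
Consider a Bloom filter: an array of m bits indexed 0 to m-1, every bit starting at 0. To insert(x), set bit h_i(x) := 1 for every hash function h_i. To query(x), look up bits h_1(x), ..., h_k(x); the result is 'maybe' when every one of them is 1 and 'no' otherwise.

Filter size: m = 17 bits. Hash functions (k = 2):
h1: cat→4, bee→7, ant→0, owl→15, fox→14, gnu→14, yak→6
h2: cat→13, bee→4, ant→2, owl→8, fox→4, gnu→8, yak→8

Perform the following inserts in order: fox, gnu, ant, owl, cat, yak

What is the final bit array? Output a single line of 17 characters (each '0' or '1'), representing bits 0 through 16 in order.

Answer: 10101010100001110

Derivation:
Start: bits=00000000000000000
After insert 'fox': sets bits 4 14 -> bits=00001000000000100
After insert 'gnu': sets bits 8 14 -> bits=00001000100000100
After insert 'ant': sets bits 0 2 -> bits=10101000100000100
After insert 'owl': sets bits 8 15 -> bits=10101000100000110
After insert 'cat': sets bits 4 13 -> bits=10101000100001110
After insert 'yak': sets bits 6 8 -> bits=10101010100001110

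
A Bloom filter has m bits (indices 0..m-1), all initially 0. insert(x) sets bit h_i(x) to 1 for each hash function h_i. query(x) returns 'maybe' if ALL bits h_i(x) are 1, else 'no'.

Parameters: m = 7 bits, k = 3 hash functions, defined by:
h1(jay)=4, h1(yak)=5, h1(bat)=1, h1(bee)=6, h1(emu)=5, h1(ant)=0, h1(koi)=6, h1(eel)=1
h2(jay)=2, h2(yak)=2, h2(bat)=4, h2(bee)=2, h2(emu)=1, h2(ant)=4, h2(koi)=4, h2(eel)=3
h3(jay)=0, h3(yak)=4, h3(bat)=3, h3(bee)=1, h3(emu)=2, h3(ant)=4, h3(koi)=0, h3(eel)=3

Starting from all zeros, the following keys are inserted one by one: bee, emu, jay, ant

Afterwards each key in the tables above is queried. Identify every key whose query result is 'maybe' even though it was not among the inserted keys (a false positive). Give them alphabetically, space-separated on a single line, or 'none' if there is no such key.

Start: bits=0000000
After insert 'bee': sets bits 1 2 6 -> bits=0110001
After insert 'emu': sets bits 1 2 5 -> bits=0110011
After insert 'jay': sets bits 0 2 4 -> bits=1110111
After insert 'ant': sets bits 0 4 -> bits=1110111
Not inserted: bat eel koi yak — query each against bits=1110111:
query bat: checks bit1=1, bit3=0, bit4=1 (has a 0) -> no => not a false positive
query eel: checks bit1=1, bit3=0 (has a 0) -> no => not a false positive
query koi: checks bit0=1, bit4=1, bit6=1 (all 1) -> maybe => FALSE POSITIVE
query yak: checks bit2=1, bit4=1, bit5=1 (all 1) -> maybe => FALSE POSITIVE
False positives (alphabetical): koi yak

Answer: koi yak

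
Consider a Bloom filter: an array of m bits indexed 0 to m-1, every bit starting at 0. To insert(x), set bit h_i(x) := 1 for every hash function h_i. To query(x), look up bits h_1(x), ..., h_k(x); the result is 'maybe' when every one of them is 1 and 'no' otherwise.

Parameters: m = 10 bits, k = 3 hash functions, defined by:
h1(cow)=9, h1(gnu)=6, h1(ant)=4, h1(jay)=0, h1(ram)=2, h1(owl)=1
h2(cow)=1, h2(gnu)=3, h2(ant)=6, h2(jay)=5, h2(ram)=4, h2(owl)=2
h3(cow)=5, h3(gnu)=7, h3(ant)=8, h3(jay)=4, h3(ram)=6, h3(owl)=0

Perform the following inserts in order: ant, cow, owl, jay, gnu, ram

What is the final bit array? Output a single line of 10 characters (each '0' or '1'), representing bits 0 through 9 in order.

Start: bits=0000000000
After insert 'ant': sets bits 4 6 8 -> bits=0000101010
After insert 'cow': sets bits 1 5 9 -> bits=0100111011
After insert 'owl': sets bits 0 1 2 -> bits=1110111011
After insert 'jay': sets bits 0 4 5 -> bits=1110111011
After insert 'gnu': sets bits 3 6 7 -> bits=1111111111
After insert 'ram': sets bits 2 4 6 -> bits=1111111111

Answer: 1111111111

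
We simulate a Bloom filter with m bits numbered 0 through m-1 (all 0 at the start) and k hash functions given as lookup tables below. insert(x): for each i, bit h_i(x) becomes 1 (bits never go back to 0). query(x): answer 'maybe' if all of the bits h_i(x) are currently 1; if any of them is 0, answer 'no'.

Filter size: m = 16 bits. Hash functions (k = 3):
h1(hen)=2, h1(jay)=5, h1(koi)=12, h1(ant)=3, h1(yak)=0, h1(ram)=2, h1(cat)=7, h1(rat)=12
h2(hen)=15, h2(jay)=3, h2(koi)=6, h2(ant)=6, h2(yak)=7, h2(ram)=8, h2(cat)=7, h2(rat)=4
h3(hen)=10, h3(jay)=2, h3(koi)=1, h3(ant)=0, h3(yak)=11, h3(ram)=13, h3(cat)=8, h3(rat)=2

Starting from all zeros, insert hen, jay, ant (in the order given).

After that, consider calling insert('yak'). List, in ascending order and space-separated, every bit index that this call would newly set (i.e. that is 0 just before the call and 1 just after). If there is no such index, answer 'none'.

Start: bits=0000000000000000
After insert 'hen': sets bits 2 10 15 -> bits=0010000000100001
After insert 'jay': sets bits 2 3 5 -> bits=0011010000100001
After insert 'ant': sets bits 0 3 6 -> bits=1011011000100001
insert 'yak' would touch bits 0 7 11; currently bit0=1, bit7=0, bit11=0
Bits that are 0 among those (would change 0->1): 7 11

Answer: 7 11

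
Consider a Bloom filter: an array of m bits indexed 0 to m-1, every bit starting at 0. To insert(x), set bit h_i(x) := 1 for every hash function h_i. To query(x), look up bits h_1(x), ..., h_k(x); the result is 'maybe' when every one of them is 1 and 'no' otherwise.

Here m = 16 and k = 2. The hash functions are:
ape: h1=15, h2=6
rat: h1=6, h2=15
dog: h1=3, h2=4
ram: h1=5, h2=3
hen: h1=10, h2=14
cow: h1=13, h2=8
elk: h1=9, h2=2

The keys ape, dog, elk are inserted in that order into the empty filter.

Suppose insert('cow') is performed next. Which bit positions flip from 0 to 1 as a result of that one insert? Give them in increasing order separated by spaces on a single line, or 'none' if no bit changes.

Answer: 8 13

Derivation:
Start: bits=0000000000000000
After insert 'ape': sets bits 6 15 -> bits=0000001000000001
After insert 'dog': sets bits 3 4 -> bits=0001101000000001
After insert 'elk': sets bits 2 9 -> bits=0011101001000001
insert 'cow' would touch bits 8 13; currently bit8=0, bit13=0
Bits that are 0 among those (would change 0->1): 8 13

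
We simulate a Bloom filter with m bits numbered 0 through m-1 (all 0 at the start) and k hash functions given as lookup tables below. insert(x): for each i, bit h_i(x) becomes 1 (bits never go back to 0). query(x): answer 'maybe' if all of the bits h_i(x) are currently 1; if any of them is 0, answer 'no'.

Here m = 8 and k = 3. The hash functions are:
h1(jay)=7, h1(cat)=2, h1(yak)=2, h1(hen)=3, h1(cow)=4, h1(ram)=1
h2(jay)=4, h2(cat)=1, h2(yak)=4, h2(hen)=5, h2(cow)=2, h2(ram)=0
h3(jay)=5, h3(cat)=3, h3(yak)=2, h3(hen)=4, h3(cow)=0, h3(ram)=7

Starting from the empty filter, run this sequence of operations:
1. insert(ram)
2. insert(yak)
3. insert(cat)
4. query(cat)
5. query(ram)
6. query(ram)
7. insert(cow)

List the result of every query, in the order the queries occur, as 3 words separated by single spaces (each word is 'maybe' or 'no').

Answer: maybe maybe maybe

Derivation:
Start: bits=00000000
Op 1: insert ram -> sets bits 0 1 7 -> bits=11000001
Op 2: insert yak -> sets bits 2 4 -> bits=11101001
Op 3: insert cat -> sets bits 1 2 3 -> bits=11111001
Op 4: query cat -> checks bit1=1, bit2=1, bit3=1 (all 1) -> maybe
Op 5: query ram -> checks bit0=1, bit1=1, bit7=1 (all 1) -> maybe
Op 6: query ram -> checks bit0=1, bit1=1, bit7=1 (all 1) -> maybe
Op 7: insert cow -> sets bits 0 2 4 -> bits=11111001
Query results in order: maybe maybe maybe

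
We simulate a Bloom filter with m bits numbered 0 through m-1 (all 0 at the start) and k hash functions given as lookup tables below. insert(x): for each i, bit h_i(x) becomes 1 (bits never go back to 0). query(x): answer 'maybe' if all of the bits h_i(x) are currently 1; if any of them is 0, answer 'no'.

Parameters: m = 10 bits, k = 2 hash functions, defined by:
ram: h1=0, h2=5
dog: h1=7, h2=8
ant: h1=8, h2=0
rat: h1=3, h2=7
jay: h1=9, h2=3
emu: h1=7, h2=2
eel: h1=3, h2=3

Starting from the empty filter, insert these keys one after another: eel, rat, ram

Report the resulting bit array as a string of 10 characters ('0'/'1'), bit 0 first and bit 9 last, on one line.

Start: bits=0000000000
After insert 'eel': sets bits 3 -> bits=0001000000
After insert 'rat': sets bits 3 7 -> bits=0001000100
After insert 'ram': sets bits 0 5 -> bits=1001010100

Answer: 1001010100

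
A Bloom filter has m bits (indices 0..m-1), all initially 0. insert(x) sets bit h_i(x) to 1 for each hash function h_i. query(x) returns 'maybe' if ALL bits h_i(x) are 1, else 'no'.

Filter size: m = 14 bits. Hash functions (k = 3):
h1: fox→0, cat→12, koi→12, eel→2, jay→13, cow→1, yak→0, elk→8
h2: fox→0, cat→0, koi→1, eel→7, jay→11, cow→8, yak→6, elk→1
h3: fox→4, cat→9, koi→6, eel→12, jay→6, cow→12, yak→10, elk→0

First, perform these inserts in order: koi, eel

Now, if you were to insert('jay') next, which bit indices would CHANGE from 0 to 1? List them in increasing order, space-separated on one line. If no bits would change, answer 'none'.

Answer: 11 13

Derivation:
Start: bits=00000000000000
After insert 'koi': sets bits 1 6 12 -> bits=01000010000010
After insert 'eel': sets bits 2 7 12 -> bits=01100011000010
insert 'jay' would touch bits 6 11 13; currently bit6=1, bit11=0, bit13=0
Bits that are 0 among those (would change 0->1): 11 13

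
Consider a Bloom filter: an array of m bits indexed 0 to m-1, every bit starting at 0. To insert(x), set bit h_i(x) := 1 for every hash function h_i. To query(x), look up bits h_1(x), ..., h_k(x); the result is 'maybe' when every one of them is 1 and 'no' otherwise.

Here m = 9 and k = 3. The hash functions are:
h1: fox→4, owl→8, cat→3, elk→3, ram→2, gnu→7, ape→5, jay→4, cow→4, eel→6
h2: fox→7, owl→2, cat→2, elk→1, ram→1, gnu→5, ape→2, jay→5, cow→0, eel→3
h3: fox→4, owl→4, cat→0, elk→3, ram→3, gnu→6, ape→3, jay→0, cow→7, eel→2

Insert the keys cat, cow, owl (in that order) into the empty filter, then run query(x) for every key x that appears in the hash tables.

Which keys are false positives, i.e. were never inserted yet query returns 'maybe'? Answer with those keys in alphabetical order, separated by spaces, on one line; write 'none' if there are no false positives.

Answer: fox

Derivation:
Start: bits=000000000
After insert 'cat': sets bits 0 2 3 -> bits=101100000
After insert 'cow': sets bits 0 4 7 -> bits=101110010
After insert 'owl': sets bits 2 4 8 -> bits=101110011
Not inserted: ape eel elk fox gnu jay ram — query each against bits=101110011:
query ape: checks bit2=1, bit3=1, bit5=0 (has a 0) -> no => not a false positive
query eel: checks bit2=1, bit3=1, bit6=0 (has a 0) -> no => not a false positive
query elk: checks bit1=0, bit3=1 (has a 0) -> no => not a false positive
query fox: checks bit4=1, bit7=1 (all 1) -> maybe => FALSE POSITIVE
query gnu: checks bit5=0, bit6=0, bit7=1 (has a 0) -> no => not a false positive
query jay: checks bit0=1, bit4=1, bit5=0 (has a 0) -> no => not a false positive
query ram: checks bit1=0, bit2=1, bit3=1 (has a 0) -> no => not a false positive
False positives (alphabetical): fox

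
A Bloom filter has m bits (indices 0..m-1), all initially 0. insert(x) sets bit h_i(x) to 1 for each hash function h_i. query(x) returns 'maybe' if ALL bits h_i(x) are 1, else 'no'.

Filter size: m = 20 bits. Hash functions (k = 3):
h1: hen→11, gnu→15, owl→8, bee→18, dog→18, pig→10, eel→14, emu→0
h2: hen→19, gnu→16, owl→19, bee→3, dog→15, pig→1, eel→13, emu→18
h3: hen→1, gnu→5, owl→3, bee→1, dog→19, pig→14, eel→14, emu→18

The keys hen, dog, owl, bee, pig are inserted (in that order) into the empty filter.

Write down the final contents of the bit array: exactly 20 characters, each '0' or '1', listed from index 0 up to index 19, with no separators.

Start: bits=00000000000000000000
After insert 'hen': sets bits 1 11 19 -> bits=01000000000100000001
After insert 'dog': sets bits 15 18 19 -> bits=01000000000100010011
After insert 'owl': sets bits 3 8 19 -> bits=01010000100100010011
After insert 'bee': sets bits 1 3 18 -> bits=01010000100100010011
After insert 'pig': sets bits 1 10 14 -> bits=01010000101100110011

Answer: 01010000101100110011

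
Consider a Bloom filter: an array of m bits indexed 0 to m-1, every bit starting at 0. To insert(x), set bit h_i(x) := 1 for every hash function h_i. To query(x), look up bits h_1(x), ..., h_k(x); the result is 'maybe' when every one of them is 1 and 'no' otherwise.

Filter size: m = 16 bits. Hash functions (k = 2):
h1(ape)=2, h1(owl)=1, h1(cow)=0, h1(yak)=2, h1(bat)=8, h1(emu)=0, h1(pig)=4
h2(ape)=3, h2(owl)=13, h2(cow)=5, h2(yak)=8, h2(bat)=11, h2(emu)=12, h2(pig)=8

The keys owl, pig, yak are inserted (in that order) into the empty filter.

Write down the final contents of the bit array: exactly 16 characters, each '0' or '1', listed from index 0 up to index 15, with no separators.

Start: bits=0000000000000000
After insert 'owl': sets bits 1 13 -> bits=0100000000000100
After insert 'pig': sets bits 4 8 -> bits=0100100010000100
After insert 'yak': sets bits 2 8 -> bits=0110100010000100

Answer: 0110100010000100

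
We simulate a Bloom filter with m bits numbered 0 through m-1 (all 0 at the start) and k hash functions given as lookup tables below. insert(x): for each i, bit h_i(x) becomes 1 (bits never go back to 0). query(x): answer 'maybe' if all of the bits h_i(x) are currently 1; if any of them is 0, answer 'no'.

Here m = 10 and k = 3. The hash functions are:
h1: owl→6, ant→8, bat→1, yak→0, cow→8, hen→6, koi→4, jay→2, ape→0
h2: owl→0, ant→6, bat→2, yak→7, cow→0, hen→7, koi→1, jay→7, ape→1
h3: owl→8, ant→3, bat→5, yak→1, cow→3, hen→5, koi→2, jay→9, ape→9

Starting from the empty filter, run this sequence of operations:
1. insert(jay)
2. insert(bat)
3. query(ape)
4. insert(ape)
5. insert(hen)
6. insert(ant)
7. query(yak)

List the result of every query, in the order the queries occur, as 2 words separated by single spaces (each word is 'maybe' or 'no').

Answer: no maybe

Derivation:
Start: bits=0000000000
Op 1: insert jay -> sets bits 2 7 9 -> bits=0010000101
Op 2: insert bat -> sets bits 1 2 5 -> bits=0110010101
Op 3: query ape -> checks bit0=0, bit1=1, bit9=1 (has a 0) -> no
Op 4: insert ape -> sets bits 0 1 9 -> bits=1110010101
Op 5: insert hen -> sets bits 5 6 7 -> bits=1110011101
Op 6: insert ant -> sets bits 3 6 8 -> bits=1111011111
Op 7: query yak -> checks bit0=1, bit1=1, bit7=1 (all 1) -> maybe
Query results in order: no maybe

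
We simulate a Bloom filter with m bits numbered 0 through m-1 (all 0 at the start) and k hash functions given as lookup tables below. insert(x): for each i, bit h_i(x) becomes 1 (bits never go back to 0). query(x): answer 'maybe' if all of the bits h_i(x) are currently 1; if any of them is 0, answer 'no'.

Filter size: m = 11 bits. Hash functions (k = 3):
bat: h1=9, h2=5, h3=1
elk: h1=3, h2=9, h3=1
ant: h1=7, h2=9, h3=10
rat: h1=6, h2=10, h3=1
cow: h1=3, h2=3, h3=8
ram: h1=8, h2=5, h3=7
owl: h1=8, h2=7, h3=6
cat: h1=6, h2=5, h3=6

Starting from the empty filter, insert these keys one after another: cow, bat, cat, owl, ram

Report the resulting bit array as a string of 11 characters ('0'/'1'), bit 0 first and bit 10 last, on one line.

Start: bits=00000000000
After insert 'cow': sets bits 3 8 -> bits=00010000100
After insert 'bat': sets bits 1 5 9 -> bits=01010100110
After insert 'cat': sets bits 5 6 -> bits=01010110110
After insert 'owl': sets bits 6 7 8 -> bits=01010111110
After insert 'ram': sets bits 5 7 8 -> bits=01010111110

Answer: 01010111110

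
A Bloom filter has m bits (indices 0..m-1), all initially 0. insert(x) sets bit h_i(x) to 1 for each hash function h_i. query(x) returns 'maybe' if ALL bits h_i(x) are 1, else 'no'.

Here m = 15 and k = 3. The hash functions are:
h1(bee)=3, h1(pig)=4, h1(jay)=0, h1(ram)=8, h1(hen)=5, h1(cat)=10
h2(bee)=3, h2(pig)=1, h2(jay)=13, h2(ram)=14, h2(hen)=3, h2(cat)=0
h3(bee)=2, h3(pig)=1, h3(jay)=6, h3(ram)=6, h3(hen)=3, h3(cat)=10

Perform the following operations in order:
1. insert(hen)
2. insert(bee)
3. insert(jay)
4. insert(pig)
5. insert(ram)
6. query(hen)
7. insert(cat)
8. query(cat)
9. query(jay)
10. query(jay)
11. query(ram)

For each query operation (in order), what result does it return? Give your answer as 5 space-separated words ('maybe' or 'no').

Start: bits=000000000000000
Op 1: insert hen -> sets bits 3 5 -> bits=000101000000000
Op 2: insert bee -> sets bits 2 3 -> bits=001101000000000
Op 3: insert jay -> sets bits 0 6 13 -> bits=101101100000010
Op 4: insert pig -> sets bits 1 4 -> bits=111111100000010
Op 5: insert ram -> sets bits 6 8 14 -> bits=111111101000011
Op 6: query hen -> checks bit3=1, bit5=1 (all 1) -> maybe
Op 7: insert cat -> sets bits 0 10 -> bits=111111101010011
Op 8: query cat -> checks bit0=1, bit10=1 (all 1) -> maybe
Op 9: query jay -> checks bit0=1, bit6=1, bit13=1 (all 1) -> maybe
Op 10: query jay -> checks bit0=1, bit6=1, bit13=1 (all 1) -> maybe
Op 11: query ram -> checks bit6=1, bit8=1, bit14=1 (all 1) -> maybe
Query results in order: maybe maybe maybe maybe maybe

Answer: maybe maybe maybe maybe maybe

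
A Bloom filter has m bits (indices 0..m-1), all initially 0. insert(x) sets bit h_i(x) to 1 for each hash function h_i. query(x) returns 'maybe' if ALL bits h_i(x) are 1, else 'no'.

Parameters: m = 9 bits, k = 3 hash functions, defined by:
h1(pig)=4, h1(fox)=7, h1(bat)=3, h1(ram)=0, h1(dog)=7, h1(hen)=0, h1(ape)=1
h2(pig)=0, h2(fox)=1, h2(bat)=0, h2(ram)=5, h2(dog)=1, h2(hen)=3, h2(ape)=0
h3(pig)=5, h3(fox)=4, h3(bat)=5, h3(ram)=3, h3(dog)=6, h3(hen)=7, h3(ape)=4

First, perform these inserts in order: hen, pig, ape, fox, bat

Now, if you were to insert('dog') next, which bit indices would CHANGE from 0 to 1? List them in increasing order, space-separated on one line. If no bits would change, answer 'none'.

Answer: 6

Derivation:
Start: bits=000000000
After insert 'hen': sets bits 0 3 7 -> bits=100100010
After insert 'pig': sets bits 0 4 5 -> bits=100111010
After insert 'ape': sets bits 0 1 4 -> bits=110111010
After insert 'fox': sets bits 1 4 7 -> bits=110111010
After insert 'bat': sets bits 0 3 5 -> bits=110111010
insert 'dog' would touch bits 1 6 7; currently bit1=1, bit6=0, bit7=1
Bits that are 0 among those (would change 0->1): 6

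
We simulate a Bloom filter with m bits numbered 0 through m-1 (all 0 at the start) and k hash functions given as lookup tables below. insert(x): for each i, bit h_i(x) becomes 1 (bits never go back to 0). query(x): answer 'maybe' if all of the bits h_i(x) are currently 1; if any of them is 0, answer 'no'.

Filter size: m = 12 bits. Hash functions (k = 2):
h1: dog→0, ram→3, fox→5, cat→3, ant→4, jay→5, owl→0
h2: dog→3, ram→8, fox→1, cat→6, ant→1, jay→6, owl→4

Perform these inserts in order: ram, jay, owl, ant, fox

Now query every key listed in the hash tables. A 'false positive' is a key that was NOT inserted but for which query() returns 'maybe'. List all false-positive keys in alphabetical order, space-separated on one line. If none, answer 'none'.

Start: bits=000000000000
After insert 'ram': sets bits 3 8 -> bits=000100001000
After insert 'jay': sets bits 5 6 -> bits=000101101000
After insert 'owl': sets bits 0 4 -> bits=100111101000
After insert 'ant': sets bits 1 4 -> bits=110111101000
After insert 'fox': sets bits 1 5 -> bits=110111101000
Not inserted: cat dog — query each against bits=110111101000:
query cat: checks bit3=1, bit6=1 (all 1) -> maybe => FALSE POSITIVE
query dog: checks bit0=1, bit3=1 (all 1) -> maybe => FALSE POSITIVE
False positives (alphabetical): cat dog

Answer: cat dog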